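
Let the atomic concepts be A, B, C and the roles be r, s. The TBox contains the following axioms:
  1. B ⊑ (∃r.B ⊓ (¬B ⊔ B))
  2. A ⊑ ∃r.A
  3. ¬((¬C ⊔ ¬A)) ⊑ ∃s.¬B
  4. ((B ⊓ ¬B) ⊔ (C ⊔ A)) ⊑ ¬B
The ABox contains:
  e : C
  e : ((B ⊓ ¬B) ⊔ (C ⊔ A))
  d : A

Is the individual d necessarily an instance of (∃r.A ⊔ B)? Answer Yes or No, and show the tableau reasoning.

1. d : (∃r.A ⊔ B)?  L(d) = {A} ∪ {(∀r.¬A ⊓ ¬B)}
   clash {A, ¬A} at an ∃-successor — d ∈ (∃r.A ⊔ B)
2. Hence d : (∃r.A ⊔ B): entailed.

Yes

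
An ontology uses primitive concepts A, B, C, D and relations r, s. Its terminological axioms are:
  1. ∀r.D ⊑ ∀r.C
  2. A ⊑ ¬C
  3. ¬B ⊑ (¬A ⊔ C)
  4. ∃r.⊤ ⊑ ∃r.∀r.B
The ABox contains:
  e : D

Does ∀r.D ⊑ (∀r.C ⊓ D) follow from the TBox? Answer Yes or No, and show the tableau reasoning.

No

1. ∀r.D ⊑ (∀r.C ⊓ D)  ⇔  (∀r.D ⊓ (∃r.¬C ⊔ ¬D)) unsat w.r.t. T
   apply at x₀: ∀r.D⊑∀r.C
   open: L(x₀) ⊇ {B, ¬A, ¬D, ∀r.C, ∀r.D, …}
2. Hence ∀r.D ⊑ (∀r.C ⊓ D): not entailed.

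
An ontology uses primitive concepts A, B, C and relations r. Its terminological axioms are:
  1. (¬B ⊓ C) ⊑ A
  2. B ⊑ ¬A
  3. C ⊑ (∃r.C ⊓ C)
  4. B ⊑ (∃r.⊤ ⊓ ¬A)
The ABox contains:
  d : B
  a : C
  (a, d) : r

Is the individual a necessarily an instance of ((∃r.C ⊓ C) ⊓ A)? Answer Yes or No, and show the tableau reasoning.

No

1. a : ((∃r.C ⊓ C) ⊓ A)?  L(a) = {C} ∪ {((∀r.¬C ⊔ ¬C) ⊔ ¬A)}
   apply at a: C⊑(∃r.C ⊓ C)
   open: L(a) ⊇ {B, C, ¬A, ∃r.C, ∃r.⊤} (+ ∃-successors) — a ∉ ((∃r.C ⊓ C) ⊓ A) possible
2. Hence a : ((∃r.C ⊓ C) ⊓ A): not entailed.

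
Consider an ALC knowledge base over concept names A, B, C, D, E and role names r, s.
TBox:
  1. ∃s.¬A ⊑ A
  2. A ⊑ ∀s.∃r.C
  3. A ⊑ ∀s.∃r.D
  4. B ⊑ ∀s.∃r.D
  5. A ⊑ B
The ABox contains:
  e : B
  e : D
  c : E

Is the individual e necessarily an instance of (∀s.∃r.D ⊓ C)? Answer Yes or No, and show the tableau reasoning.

1. e : (∀s.∃r.D ⊓ C)?  L(e) = {B, D} ∪ {(∃s.∀r.¬D ⊔ ¬C)}
   apply at e: B⊑∀s.∃r.D
   open: L(e) ⊇ {B, D, ¬A, ¬C, ∀s.A, …} — e ∉ (∀s.∃r.D ⊓ C) possible
2. Hence e : (∀s.∃r.D ⊓ C): not entailed.

No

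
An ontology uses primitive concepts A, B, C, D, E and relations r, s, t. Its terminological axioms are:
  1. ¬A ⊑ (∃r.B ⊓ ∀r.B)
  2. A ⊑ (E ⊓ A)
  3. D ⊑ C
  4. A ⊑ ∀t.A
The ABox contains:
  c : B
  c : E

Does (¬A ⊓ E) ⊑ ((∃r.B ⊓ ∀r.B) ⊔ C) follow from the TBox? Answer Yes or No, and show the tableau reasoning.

1. (¬A ⊓ E) ⊑ ((∃r.B ⊓ ∀r.B) ⊔ C)  ⇔  ((¬A ⊓ E) ⊓ ((∀r.¬B ⊔ ∃r.¬B) ⊓ ¬C)) unsat w.r.t. T
   all branches close; clash {C, ¬C} at x₀
2. Hence (¬A ⊓ E) ⊑ ((∃r.B ⊓ ∀r.B) ⊔ C): entailed.

Yes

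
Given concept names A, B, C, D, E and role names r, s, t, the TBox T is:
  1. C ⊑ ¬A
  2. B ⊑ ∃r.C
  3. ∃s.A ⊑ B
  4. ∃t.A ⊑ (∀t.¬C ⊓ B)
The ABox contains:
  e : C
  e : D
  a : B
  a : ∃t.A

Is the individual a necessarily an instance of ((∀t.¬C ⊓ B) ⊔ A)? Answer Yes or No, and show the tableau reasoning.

1. a : ((∀t.¬C ⊓ B) ⊔ A)?  L(a) = {B, ∃t.A} ∪ {((∃t.C ⊔ ¬B) ⊓ ¬A)}
   clash {B, ¬B} at a — a ∈ ((∀t.¬C ⊓ B) ⊔ A)
2. Hence a : ((∀t.¬C ⊓ B) ⊔ A): entailed.

Yes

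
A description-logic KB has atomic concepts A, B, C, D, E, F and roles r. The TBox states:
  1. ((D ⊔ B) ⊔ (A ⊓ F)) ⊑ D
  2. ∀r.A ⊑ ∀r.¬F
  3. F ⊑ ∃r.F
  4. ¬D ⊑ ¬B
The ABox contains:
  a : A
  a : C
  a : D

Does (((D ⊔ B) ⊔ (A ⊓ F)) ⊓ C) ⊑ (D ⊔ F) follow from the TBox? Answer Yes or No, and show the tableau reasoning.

1. (((D ⊔ B) ⊔ (A ⊓ F)) ⊓ C) ⊑ (D ⊔ F)  ⇔  ((((D ⊔ B) ⊔ (A ⊓ F)) ⊓ C) ⊓ (¬D ⊓ ¬F)) unsat w.r.t. T
   all branches close; clash {F, ¬F} at x₀
2. Hence (((D ⊔ B) ⊔ (A ⊓ F)) ⊓ C) ⊑ (D ⊔ F): entailed.

Yes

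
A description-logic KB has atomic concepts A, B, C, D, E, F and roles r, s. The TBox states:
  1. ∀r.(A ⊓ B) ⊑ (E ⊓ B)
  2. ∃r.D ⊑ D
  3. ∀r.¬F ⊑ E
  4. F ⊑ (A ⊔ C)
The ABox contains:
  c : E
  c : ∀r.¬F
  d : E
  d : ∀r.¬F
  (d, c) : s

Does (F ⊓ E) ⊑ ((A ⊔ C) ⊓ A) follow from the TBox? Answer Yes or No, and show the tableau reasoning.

1. (F ⊓ E) ⊑ ((A ⊔ C) ⊓ A)  ⇔  ((F ⊓ E) ⊓ ((¬A ⊓ ¬C) ⊔ ¬A)) unsat w.r.t. T
   apply at x₀: F⊑(A ⊔ C)
   open: L(x₀) ⊇ {C, E, F, ¬A, ∀r.¬D, …} (+ ∃-successors)
2. Hence (F ⊓ E) ⊑ ((A ⊔ C) ⊓ A): not entailed.

No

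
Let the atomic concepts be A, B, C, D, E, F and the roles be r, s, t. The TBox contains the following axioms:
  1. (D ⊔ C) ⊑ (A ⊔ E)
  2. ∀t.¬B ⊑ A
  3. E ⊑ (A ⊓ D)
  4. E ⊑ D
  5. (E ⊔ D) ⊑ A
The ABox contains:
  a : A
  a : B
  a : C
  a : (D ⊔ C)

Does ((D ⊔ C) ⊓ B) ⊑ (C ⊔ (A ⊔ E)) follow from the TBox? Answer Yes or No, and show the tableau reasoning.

Yes

1. ((D ⊔ C) ⊓ B) ⊑ (C ⊔ (A ⊔ E))  ⇔  (((D ⊔ C) ⊓ B) ⊓ (¬C ⊓ (¬A ⊓ ¬E))) unsat w.r.t. T
   all branches close; clash {C, ¬C} at x₀
2. Hence ((D ⊔ C) ⊓ B) ⊑ (C ⊔ (A ⊔ E)): entailed.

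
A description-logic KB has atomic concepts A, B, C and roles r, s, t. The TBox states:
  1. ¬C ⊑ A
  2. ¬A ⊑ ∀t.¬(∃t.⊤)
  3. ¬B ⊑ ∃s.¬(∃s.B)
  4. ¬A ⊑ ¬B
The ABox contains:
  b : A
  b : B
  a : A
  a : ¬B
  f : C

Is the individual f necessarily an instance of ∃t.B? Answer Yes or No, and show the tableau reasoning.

1. f : ∃t.B?  L(f) = {C} ∪ {∀t.¬B}
   open: L(f) ⊇ {A, B, C, ∀t.¬B} — f ∉ ∃t.B possible
2. Hence f : ∃t.B: not entailed.

No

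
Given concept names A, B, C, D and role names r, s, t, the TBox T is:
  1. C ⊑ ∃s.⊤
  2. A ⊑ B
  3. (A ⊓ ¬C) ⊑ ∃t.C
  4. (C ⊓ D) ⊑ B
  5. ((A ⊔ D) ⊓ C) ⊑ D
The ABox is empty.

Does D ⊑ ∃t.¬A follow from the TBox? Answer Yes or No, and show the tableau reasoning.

1. D ⊑ ∃t.¬A  ⇔  (D ⊓ ∀t.A) unsat w.r.t. T
   open: L(x₀) ⊇ {D, ¬A, ¬C, ∀t.A}
2. Hence D ⊑ ∃t.¬A: not entailed.

No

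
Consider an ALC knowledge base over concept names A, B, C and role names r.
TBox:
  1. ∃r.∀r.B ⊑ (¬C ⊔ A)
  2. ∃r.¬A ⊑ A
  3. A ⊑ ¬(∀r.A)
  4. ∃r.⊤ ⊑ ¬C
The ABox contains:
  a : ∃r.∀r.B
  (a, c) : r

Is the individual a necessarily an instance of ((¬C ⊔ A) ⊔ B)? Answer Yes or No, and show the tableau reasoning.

1. a : ((¬C ⊔ A) ⊔ B)?  L(a) = {∃r.∀r.B} ∪ {((C ⊓ ¬A) ⊓ ¬B)}
   clash {A, ¬A} at a — a ∈ ((¬C ⊔ A) ⊔ B)
2. Hence a : ((¬C ⊔ A) ⊔ B): entailed.

Yes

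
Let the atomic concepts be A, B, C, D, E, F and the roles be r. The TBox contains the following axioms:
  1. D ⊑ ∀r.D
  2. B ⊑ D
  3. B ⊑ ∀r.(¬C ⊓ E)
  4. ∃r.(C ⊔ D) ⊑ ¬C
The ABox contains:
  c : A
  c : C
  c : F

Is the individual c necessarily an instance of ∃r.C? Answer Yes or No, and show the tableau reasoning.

1. c : ∃r.C?  L(c) = {A, C, F} ∪ {∀r.¬C}
   open: L(c) ⊇ {A, C, F, ¬B, ¬D, …} — c ∉ ∃r.C possible
2. Hence c : ∃r.C: not entailed.

No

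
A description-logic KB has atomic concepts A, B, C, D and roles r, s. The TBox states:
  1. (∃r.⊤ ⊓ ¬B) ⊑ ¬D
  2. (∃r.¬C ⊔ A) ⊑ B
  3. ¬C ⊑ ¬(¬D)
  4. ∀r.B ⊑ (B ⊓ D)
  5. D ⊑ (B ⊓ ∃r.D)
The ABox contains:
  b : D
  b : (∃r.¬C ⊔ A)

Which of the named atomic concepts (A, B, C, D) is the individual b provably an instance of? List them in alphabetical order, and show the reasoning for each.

1. b : A?  L(b) = {D, (∃r.¬C ⊔ A)} ∪ {¬A}
   apply at b: (∃r.¬C ⊔ A)⊑B; D⊑(B ⊓ ∃r.D)
   open: L(b) ⊇ {B, D, ¬A, ∃r.D, ∃r.¬B, …} (+ ∃-successors) — b ∉ A possible
2. b : B?  L(b) = {D, (∃r.¬C ⊔ A)} ∪ {¬B}
   clash {B, ¬B} at b — b ∈ B
3. b : C?  L(b) = {D, (∃r.¬C ⊔ A)} ∪ {¬C}
   apply at b: (∃r.¬C ⊔ A)⊑B; D⊑(B ⊓ ∃r.D)
   open: L(b) ⊇ {B, D, ¬C, ∃r.D, ∃r.¬B, …} (+ ∃-successors) — b ∉ C possible
4. b : D?  L(b) = {D, (∃r.¬C ⊔ A)} ∪ {¬D}
   clash {D, ¬D} at b — b ∈ D
5. Entailed for b: {B, D}

{B, D}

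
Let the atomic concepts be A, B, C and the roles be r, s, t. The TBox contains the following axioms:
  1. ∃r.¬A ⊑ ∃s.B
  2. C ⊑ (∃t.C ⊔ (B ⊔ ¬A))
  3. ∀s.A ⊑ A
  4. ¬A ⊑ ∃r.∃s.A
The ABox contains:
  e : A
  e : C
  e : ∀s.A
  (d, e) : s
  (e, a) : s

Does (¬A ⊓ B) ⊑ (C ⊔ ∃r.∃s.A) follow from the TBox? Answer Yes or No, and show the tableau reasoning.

Yes

1. (¬A ⊓ B) ⊑ (C ⊔ ∃r.∃s.A)  ⇔  ((¬A ⊓ B) ⊓ (¬C ⊓ ∀r.∀s.¬A)) unsat w.r.t. T
   all branches close; clash {A, ¬A} at x₀
2. Hence (¬A ⊓ B) ⊑ (C ⊔ ∃r.∃s.A): entailed.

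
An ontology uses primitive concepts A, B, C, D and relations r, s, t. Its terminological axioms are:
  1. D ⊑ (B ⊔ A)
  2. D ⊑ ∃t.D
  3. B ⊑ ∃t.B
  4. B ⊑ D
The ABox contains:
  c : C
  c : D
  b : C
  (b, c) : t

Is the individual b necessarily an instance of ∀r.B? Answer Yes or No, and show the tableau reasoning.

1. b : ∀r.B?  L(b) = {C} ∪ {∃r.¬B}
   open: L(b) ⊇ {C, ¬B, ¬D, ∃r.¬B} (+ ∃-successors) — b ∉ ∀r.B possible
2. Hence b : ∀r.B: not entailed.

No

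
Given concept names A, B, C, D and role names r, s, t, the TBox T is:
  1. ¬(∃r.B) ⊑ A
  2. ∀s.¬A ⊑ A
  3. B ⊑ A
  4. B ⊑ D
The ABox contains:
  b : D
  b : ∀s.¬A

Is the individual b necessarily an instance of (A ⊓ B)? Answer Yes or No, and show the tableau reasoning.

No

1. b : (A ⊓ B)?  L(b) = {D, ∀s.¬A} ∪ {(¬A ⊔ ¬B)}
   apply at b: ∀s.¬A⊑A
   open: L(b) ⊇ {A, D, ¬B, ∀s.¬A, ∃r.B} (+ ∃-successors) — b ∉ (A ⊓ B) possible
2. Hence b : (A ⊓ B): not entailed.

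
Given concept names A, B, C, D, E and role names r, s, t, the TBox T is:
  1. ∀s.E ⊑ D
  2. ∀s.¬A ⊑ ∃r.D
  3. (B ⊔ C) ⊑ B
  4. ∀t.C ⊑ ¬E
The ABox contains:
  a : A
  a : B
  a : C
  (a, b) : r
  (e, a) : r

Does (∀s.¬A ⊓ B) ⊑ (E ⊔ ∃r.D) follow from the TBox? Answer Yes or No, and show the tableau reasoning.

1. (∀s.¬A ⊓ B) ⊑ (E ⊔ ∃r.D)  ⇔  ((∀s.¬A ⊓ B) ⊓ (¬E ⊓ ∀r.¬D)) unsat w.r.t. T
   all branches close; clash {D, ¬D} at an ∃-successor
2. Hence (∀s.¬A ⊓ B) ⊑ (E ⊔ ∃r.D): entailed.

Yes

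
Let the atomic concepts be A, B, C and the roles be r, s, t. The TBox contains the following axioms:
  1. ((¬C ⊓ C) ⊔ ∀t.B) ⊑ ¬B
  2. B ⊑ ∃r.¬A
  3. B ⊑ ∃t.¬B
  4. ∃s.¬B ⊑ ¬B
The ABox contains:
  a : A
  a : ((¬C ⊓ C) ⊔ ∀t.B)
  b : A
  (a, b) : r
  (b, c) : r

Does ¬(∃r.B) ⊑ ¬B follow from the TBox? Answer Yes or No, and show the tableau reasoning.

No

1. ¬(∃r.B) ⊑ ¬B  ⇔  (∀r.¬B ⊓ B) unsat w.r.t. T
   apply at x₀: B⊑∃r.¬A; B⊑∃t.¬B
   open: L(x₀) ⊇ {B, C, ∀r.¬B, ∀s.B, ∃r.¬A, …} (+ ∃-successors)
2. Hence ¬(∃r.B) ⊑ ¬B: not entailed.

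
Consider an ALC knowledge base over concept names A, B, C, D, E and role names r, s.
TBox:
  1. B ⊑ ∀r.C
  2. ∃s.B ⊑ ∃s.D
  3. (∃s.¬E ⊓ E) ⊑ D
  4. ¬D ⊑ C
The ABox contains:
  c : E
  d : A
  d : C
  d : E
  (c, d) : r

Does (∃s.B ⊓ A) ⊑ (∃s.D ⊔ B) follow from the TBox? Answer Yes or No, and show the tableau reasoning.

Yes

1. (∃s.B ⊓ A) ⊑ (∃s.D ⊔ B)  ⇔  ((∃s.B ⊓ A) ⊓ (∀s.¬D ⊓ ¬B)) unsat w.r.t. T
   all branches close; clash {D, ¬D} at an ∃-successor
2. Hence (∃s.B ⊓ A) ⊑ (∃s.D ⊔ B): entailed.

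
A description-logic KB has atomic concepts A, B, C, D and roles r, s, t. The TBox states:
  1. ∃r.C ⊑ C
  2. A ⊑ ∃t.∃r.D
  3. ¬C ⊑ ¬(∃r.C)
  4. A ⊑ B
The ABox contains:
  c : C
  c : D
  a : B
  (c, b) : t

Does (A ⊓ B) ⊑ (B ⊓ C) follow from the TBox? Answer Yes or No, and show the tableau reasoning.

No

1. (A ⊓ B) ⊑ (B ⊓ C)  ⇔  ((A ⊓ B) ⊓ (¬B ⊔ ¬C)) unsat w.r.t. T
   apply at x₀: A⊑∃t.∃r.D
   open: L(x₀) ⊇ {A, B, ¬C, ∀r.¬C, ∃t.∃r.D} (+ ∃-successors)
2. Hence (A ⊓ B) ⊑ (B ⊓ C): not entailed.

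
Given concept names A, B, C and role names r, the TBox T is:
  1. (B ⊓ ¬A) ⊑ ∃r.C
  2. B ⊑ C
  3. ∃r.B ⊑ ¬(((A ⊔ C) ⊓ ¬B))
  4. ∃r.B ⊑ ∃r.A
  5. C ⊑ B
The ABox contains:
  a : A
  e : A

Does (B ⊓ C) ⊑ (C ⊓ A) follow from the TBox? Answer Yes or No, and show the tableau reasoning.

1. (B ⊓ C) ⊑ (C ⊓ A)  ⇔  ((B ⊓ C) ⊓ (¬C ⊔ ¬A)) unsat w.r.t. T
   open: L(x₀) ⊇ {B, C, ¬A, ∃r.A, ∃r.C} (+ ∃-successors)
2. Hence (B ⊓ C) ⊑ (C ⊓ A): not entailed.

No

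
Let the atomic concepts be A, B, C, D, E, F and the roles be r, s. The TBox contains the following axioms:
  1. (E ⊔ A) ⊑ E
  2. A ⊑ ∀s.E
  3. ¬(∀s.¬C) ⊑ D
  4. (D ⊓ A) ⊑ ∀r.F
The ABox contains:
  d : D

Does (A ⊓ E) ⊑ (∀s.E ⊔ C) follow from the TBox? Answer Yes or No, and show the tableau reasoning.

Yes

1. (A ⊓ E) ⊑ (∀s.E ⊔ C)  ⇔  ((A ⊓ E) ⊓ (∃s.¬E ⊓ ¬C)) unsat w.r.t. T
   all branches close; clash {E, ¬E} at an ∃-successor
2. Hence (A ⊓ E) ⊑ (∀s.E ⊔ C): entailed.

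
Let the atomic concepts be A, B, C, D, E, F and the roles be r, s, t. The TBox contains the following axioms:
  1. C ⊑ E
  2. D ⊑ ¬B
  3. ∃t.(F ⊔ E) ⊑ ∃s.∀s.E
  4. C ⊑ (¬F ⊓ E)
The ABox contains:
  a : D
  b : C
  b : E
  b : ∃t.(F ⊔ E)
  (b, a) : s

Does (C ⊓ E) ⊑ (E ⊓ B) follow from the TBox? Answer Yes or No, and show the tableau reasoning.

1. (C ⊓ E) ⊑ (E ⊓ B)  ⇔  ((C ⊓ E) ⊓ (¬E ⊔ ¬B)) unsat w.r.t. T
   apply at x₀: C⊑(¬F ⊓ E)
   open: L(x₀) ⊇ {C, E, ¬B, ¬D, ¬F, …}
2. Hence (C ⊓ E) ⊑ (E ⊓ B): not entailed.

No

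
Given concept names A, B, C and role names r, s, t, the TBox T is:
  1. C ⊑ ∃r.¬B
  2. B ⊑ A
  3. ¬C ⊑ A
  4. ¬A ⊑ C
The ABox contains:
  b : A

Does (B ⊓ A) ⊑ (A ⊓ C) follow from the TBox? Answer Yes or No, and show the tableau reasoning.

1. (B ⊓ A) ⊑ (A ⊓ C)  ⇔  ((B ⊓ A) ⊓ (¬A ⊔ ¬C)) unsat w.r.t. T
   open: L(x₀) ⊇ {A, B, ¬C}
2. Hence (B ⊓ A) ⊑ (A ⊓ C): not entailed.

No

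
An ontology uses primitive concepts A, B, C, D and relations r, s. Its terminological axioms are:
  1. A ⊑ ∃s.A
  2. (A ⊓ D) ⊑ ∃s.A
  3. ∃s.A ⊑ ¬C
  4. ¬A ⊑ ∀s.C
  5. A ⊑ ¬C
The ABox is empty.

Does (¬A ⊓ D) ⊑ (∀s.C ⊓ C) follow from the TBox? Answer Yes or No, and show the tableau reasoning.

1. (¬A ⊓ D) ⊑ (∀s.C ⊓ C)  ⇔  ((¬A ⊓ D) ⊓ (∃s.¬C ⊔ ¬C)) unsat w.r.t. T
   apply at x₀: ¬A⊑∀s.C
   open: L(x₀) ⊇ {D, ¬A, ¬C, ∀s.C, ∀s.¬A}
2. Hence (¬A ⊓ D) ⊑ (∀s.C ⊓ C): not entailed.

No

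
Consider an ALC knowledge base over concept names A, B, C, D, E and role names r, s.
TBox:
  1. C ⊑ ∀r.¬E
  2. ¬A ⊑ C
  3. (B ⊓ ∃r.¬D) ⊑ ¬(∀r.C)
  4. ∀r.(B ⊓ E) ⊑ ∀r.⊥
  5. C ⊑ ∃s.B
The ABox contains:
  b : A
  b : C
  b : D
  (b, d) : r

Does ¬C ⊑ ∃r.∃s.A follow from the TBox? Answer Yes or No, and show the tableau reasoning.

1. ¬C ⊑ ∃r.∃s.A  ⇔  (¬C ⊓ ∀r.∀s.¬A) unsat w.r.t. T
   open: L(x₀) ⊇ {A, ¬B, ¬C, ∀r.∀s.¬A, ∃r.(¬B ⊔ ¬E)} (+ ∃-successors)
2. Hence ¬C ⊑ ∃r.∃s.A: not entailed.

No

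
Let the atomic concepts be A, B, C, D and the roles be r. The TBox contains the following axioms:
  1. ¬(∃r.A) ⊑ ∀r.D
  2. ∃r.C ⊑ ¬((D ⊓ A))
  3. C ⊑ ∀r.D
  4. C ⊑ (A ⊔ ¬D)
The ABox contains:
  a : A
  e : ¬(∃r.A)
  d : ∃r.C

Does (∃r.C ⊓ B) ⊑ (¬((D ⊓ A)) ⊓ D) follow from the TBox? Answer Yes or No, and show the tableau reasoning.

No

1. (∃r.C ⊓ B) ⊑ (¬((D ⊓ A)) ⊓ D)  ⇔  ((∃r.C ⊓ B) ⊓ ((D ⊓ A) ⊔ ¬D)) unsat w.r.t. T
   apply at x₀: ∃r.C⊑¬((D ⊓ A))
   open: L(x₀) ⊇ {B, ¬C, ¬D, ∃r.A, ∃r.C} (+ ∃-successors)
2. Hence (∃r.C ⊓ B) ⊑ (¬((D ⊓ A)) ⊓ D): not entailed.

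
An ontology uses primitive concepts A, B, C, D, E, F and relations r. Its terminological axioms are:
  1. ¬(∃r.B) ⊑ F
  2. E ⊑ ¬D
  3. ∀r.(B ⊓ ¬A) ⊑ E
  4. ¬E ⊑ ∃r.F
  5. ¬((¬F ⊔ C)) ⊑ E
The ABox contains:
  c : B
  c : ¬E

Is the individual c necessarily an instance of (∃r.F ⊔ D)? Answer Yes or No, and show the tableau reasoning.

1. c : (∃r.F ⊔ D)?  L(c) = {B, ¬E} ∪ {(∀r.¬F ⊓ ¬D)}
   clash {E, ¬E} at c — c ∈ (∃r.F ⊔ D)
2. Hence c : (∃r.F ⊔ D): entailed.

Yes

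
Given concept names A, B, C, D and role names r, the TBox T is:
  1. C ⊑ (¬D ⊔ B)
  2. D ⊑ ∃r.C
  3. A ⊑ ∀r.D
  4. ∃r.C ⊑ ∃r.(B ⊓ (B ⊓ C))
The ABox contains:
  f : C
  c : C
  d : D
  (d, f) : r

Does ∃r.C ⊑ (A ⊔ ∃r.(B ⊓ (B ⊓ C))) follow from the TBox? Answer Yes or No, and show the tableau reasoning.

Yes

1. ∃r.C ⊑ (A ⊔ ∃r.(B ⊓ (B ⊓ C)))  ⇔  (∃r.C ⊓ (¬A ⊓ ∀r.(¬B ⊔ (¬B ⊔ ¬C)))) unsat w.r.t. T
   all branches close; clash {C, ¬C} at an ∃-successor
2. Hence ∃r.C ⊑ (A ⊔ ∃r.(B ⊓ (B ⊓ C))): entailed.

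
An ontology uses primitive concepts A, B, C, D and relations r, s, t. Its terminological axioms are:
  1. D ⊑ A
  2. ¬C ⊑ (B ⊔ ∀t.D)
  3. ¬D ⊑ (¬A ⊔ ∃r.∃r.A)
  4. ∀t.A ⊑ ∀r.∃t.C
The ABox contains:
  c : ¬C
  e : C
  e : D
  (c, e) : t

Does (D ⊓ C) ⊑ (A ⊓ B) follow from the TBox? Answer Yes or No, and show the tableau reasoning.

1. (D ⊓ C) ⊑ (A ⊓ B)  ⇔  ((D ⊓ C) ⊓ (¬A ⊔ ¬B)) unsat w.r.t. T
   apply at x₀: D⊑A
   open: L(x₀) ⊇ {A, C, D, ¬B, ∃t.¬A} (+ ∃-successors)
2. Hence (D ⊓ C) ⊑ (A ⊓ B): not entailed.

No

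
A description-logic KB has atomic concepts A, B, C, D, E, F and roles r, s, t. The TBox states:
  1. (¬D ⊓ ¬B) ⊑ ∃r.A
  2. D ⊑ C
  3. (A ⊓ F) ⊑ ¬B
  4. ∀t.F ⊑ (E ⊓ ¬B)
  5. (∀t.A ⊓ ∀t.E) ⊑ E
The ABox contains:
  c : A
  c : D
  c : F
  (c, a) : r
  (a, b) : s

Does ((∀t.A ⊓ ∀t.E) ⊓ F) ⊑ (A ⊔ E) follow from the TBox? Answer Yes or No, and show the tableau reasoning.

1. ((∀t.A ⊓ ∀t.E) ⊓ F) ⊑ (A ⊔ E)  ⇔  (((∀t.A ⊓ ∀t.E) ⊓ F) ⊓ (¬A ⊓ ¬E)) unsat w.r.t. T
   all branches close; clash {E, ¬E} at x₀
2. Hence ((∀t.A ⊓ ∀t.E) ⊓ F) ⊑ (A ⊔ E): entailed.

Yes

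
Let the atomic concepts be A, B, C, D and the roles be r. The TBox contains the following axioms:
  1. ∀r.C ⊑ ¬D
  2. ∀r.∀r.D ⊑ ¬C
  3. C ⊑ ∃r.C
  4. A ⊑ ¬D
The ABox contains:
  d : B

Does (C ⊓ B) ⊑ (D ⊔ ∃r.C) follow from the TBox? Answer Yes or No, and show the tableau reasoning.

1. (C ⊓ B) ⊑ (D ⊔ ∃r.C)  ⇔  ((C ⊓ B) ⊓ (¬D ⊓ ∀r.¬C)) unsat w.r.t. T
   all branches close; clash {C, ¬C} at x₀
2. Hence (C ⊓ B) ⊑ (D ⊔ ∃r.C): entailed.

Yes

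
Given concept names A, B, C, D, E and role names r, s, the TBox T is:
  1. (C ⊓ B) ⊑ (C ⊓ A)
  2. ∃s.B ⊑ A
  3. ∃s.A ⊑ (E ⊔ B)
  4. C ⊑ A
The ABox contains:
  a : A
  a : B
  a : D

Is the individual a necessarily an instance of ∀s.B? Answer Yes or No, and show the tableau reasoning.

No

1. a : ∀s.B?  L(a) = {A, B, D} ∪ {∃s.¬B}
   open: L(a) ⊇ {A, B, D, ¬C, ∀s.¬A, …} (+ ∃-successors) — a ∉ ∀s.B possible
2. Hence a : ∀s.B: not entailed.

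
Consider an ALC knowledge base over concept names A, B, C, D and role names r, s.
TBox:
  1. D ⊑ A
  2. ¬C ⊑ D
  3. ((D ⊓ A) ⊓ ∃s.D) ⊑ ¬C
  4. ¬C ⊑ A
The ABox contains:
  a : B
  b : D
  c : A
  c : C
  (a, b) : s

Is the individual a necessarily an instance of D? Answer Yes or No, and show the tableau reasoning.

1. a : D?  L(a) = {B} ∪ {¬D}
   open: L(a) ⊇ {B, C, ¬D} — a ∉ D possible
2. Hence a : D: not entailed.

No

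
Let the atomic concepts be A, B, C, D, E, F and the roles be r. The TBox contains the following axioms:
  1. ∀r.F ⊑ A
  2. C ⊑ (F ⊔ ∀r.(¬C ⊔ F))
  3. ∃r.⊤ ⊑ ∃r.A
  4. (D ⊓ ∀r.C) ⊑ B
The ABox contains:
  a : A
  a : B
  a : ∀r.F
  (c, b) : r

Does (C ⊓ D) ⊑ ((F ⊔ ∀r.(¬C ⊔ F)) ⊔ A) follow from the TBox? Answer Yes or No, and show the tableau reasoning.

Yes

1. (C ⊓ D) ⊑ ((F ⊔ ∀r.(¬C ⊔ F)) ⊔ A)  ⇔  ((C ⊓ D) ⊓ ((¬F ⊓ ∃r.(C ⊓ ¬F)) ⊓ ¬A)) unsat w.r.t. T
   all branches close; clash {A, ¬A} at x₀
2. Hence (C ⊓ D) ⊑ ((F ⊔ ∀r.(¬C ⊔ F)) ⊔ A): entailed.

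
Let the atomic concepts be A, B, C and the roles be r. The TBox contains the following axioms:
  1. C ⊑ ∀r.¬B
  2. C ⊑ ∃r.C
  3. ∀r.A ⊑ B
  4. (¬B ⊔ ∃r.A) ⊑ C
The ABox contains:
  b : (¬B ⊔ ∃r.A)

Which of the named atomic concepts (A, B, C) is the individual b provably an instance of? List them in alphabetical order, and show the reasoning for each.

{C}

1. b : A?  L(b) = {(¬B ⊔ ∃r.A)} ∪ {¬A}
   apply at b: (¬B ⊔ ∃r.A)⊑C
   open: L(b) ⊇ {C, ¬A, ¬B, ∀r.¬B, ∃r.C, …} (+ ∃-successors) — b ∉ A possible
2. b : B?  L(b) = {(¬B ⊔ ∃r.A)} ∪ {¬B}
   apply at b: (¬B ⊔ ∃r.A)⊑C
   open: L(b) ⊇ {C, ¬B, ∀r.¬B, ∃r.C, ∃r.¬A} (+ ∃-successors) — b ∉ B possible
3. b : C?  L(b) = {(¬B ⊔ ∃r.A)} ∪ {¬C}
   clash {C, ¬C} at b — b ∈ C
4. Entailed for b: {C}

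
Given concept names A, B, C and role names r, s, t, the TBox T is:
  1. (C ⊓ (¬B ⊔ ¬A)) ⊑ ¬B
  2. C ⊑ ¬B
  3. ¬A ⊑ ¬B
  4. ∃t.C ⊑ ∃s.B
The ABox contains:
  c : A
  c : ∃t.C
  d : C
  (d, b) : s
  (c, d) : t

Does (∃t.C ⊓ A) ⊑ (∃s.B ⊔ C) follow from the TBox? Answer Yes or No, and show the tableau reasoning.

Yes

1. (∃t.C ⊓ A) ⊑ (∃s.B ⊔ C)  ⇔  ((∃t.C ⊓ A) ⊓ (∀s.¬B ⊓ ¬C)) unsat w.r.t. T
   all branches close; clash {B, ¬B} at an ∃-successor
2. Hence (∃t.C ⊓ A) ⊑ (∃s.B ⊔ C): entailed.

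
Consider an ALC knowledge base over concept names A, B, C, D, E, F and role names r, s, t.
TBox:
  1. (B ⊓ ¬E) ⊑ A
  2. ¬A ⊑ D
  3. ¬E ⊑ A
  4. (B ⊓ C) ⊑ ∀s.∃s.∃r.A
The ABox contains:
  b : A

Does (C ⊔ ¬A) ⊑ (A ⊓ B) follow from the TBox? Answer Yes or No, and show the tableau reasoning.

No

1. (C ⊔ ¬A) ⊑ (A ⊓ B)  ⇔  ((C ⊔ ¬A) ⊓ (¬A ⊔ ¬B)) unsat w.r.t. T
   open: L(x₀) ⊇ {A, C, ¬B}
2. Hence (C ⊔ ¬A) ⊑ (A ⊓ B): not entailed.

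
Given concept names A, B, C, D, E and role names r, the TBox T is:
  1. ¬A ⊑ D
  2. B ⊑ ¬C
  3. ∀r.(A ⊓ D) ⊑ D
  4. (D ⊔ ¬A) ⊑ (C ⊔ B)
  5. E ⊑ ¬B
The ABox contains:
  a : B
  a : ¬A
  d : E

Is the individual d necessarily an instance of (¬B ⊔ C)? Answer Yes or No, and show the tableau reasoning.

1. d : (¬B ⊔ C)?  L(d) = {E} ∪ {(B ⊓ ¬C)}
   clash {B, ¬B} at d — d ∈ (¬B ⊔ C)
2. Hence d : (¬B ⊔ C): entailed.

Yes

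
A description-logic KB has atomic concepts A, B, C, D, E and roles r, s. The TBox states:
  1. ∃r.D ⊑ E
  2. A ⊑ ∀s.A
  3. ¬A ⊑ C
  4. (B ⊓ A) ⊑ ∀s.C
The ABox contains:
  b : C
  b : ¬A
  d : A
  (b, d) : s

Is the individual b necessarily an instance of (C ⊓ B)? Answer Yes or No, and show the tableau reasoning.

No

1. b : (C ⊓ B)?  L(b) = {C, ¬A} ∪ {(¬C ⊔ ¬B)}
   open: L(b) ⊇ {C, ¬A, ¬B, ∀r.¬D} — b ∉ (C ⊓ B) possible
2. Hence b : (C ⊓ B): not entailed.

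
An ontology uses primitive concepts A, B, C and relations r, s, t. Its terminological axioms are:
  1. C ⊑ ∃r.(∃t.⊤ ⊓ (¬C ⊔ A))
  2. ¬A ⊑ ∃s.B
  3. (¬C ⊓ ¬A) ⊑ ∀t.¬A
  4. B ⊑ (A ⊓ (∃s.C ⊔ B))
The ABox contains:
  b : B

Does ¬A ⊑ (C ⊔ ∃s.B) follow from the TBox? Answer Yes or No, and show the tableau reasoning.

1. ¬A ⊑ (C ⊔ ∃s.B)  ⇔  (¬A ⊓ (¬C ⊓ ∀s.¬B)) unsat w.r.t. T
   all branches close; clash {A, ¬A} at x₀
2. Hence ¬A ⊑ (C ⊔ ∃s.B): entailed.

Yes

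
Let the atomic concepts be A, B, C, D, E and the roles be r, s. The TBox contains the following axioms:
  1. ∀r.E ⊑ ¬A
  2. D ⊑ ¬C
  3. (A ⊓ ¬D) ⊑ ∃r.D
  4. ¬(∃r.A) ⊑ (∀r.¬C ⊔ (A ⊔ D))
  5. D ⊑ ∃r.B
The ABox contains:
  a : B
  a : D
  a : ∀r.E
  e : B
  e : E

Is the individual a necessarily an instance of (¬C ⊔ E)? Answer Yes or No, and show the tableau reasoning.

Yes

1. a : (¬C ⊔ E)?  L(a) = {B, D, ∀r.E} ∪ {(C ⊓ ¬E)}
   clash {C, ¬C} at a — a ∈ (¬C ⊔ E)
2. Hence a : (¬C ⊔ E): entailed.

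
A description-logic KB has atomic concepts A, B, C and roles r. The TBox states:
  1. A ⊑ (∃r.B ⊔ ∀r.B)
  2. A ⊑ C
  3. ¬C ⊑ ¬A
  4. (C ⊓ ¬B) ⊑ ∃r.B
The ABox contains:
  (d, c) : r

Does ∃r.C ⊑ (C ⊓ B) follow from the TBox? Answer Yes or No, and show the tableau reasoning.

No

1. ∃r.C ⊑ (C ⊓ B)  ⇔  (∃r.C ⊓ (¬C ⊔ ¬B)) unsat w.r.t. T
   open: L(x₀) ⊇ {C, ¬A, ¬B, ∃r.B, ∃r.C} (+ ∃-successors)
2. Hence ∃r.C ⊑ (C ⊓ B): not entailed.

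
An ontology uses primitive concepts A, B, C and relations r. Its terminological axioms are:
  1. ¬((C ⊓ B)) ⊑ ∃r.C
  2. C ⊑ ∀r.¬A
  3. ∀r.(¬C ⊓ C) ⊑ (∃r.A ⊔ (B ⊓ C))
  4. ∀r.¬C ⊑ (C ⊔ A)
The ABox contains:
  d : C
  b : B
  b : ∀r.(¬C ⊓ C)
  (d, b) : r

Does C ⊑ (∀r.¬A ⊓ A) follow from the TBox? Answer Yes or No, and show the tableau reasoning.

No

1. C ⊑ (∀r.¬A ⊓ A)  ⇔  (C ⊓ (∃r.A ⊔ ¬A)) unsat w.r.t. T
   apply at x₀: C⊑∀r.¬A
   open: L(x₀) ⊇ {B, C, ¬A, ∀r.¬A, ∃r.(C ⊔ ¬C), …} (+ ∃-successors)
2. Hence C ⊑ (∀r.¬A ⊓ A): not entailed.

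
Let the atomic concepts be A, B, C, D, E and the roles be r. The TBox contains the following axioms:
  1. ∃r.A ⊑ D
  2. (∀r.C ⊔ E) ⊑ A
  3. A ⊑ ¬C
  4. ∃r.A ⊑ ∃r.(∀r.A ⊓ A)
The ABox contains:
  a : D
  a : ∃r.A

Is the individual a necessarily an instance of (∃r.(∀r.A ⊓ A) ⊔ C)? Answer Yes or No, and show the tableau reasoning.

1. a : (∃r.(∀r.A ⊓ A) ⊔ C)?  L(a) = {D, ∃r.A} ∪ {(∀r.(∃r.¬A ⊔ ¬A) ⊓ ¬C)}
   clash {A, ¬A} at an ∃-successor — a ∈ (∃r.(∀r.A ⊓ A) ⊔ C)
2. Hence a : (∃r.(∀r.A ⊓ A) ⊔ C): entailed.

Yes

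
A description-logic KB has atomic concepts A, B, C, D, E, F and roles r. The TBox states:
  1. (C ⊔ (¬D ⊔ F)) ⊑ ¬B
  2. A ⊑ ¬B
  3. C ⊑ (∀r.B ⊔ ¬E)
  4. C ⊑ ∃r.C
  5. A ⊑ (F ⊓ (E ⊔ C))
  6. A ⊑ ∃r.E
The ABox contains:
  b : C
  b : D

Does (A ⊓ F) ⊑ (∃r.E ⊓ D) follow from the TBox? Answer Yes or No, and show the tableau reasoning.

1. (A ⊓ F) ⊑ (∃r.E ⊓ D)  ⇔  ((A ⊓ F) ⊓ (∀r.¬E ⊔ ¬D)) unsat w.r.t. T
   apply at x₀: A⊑¬B; A⊑(F ⊓ (E ⊔ C)); A⊑∃r.E
   open: L(x₀) ⊇ {A, E, F, ¬B, ¬C, …} (+ ∃-successors)
2. Hence (A ⊓ F) ⊑ (∃r.E ⊓ D): not entailed.

No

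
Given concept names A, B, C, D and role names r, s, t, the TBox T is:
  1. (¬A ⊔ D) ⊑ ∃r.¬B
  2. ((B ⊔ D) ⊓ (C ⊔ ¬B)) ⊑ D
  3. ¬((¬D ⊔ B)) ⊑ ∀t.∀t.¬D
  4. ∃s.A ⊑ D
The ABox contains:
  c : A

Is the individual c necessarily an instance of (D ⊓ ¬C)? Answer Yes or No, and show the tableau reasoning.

1. c : (D ⊓ ¬C)?  L(c) = {A} ∪ {(¬D ⊔ C)}
   open: L(c) ⊇ {A, ¬B, ¬D, ∀s.¬A} — c ∉ (D ⊓ ¬C) possible
2. Hence c : (D ⊓ ¬C): not entailed.

No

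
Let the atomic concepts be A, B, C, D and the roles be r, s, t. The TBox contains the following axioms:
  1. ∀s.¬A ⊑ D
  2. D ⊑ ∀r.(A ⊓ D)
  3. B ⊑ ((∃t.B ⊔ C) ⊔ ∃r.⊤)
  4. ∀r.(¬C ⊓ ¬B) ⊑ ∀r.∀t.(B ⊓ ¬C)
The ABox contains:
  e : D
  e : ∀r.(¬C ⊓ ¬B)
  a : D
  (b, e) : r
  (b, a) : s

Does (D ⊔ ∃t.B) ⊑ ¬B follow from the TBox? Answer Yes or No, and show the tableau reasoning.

No

1. (D ⊔ ∃t.B) ⊑ ¬B  ⇔  ((D ⊔ ∃t.B) ⊓ B) unsat w.r.t. T
   apply at x₀: B⊑((∃t.B ⊔ C) ⊔ ∃r.⊤)
   open: L(x₀) ⊇ {B, D, ∀r.(A ⊓ D), ∃r.(C ⊔ B), ∃t.B} (+ ∃-successors)
2. Hence (D ⊔ ∃t.B) ⊑ ¬B: not entailed.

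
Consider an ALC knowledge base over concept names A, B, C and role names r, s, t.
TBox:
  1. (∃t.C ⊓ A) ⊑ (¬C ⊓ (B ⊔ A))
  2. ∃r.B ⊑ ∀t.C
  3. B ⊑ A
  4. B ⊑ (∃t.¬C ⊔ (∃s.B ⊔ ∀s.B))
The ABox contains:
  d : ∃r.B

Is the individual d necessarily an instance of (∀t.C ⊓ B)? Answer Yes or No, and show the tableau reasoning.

No

1. d : (∀t.C ⊓ B)?  L(d) = {∃r.B} ∪ {(∃t.¬C ⊔ ¬B)}
   apply at d: ∃r.B⊑∀t.C
   open: L(d) ⊇ {¬B, ∀t.C, ∀t.¬C, ∃r.B} (+ ∃-successors) — d ∉ (∀t.C ⊓ B) possible
2. Hence d : (∀t.C ⊓ B): not entailed.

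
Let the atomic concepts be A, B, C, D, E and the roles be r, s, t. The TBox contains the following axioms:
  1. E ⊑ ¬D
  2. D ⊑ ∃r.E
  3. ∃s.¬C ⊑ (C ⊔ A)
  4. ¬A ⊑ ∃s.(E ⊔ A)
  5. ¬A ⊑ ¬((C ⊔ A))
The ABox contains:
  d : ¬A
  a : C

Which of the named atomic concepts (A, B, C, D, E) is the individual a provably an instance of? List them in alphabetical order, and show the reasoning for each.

{A, C}

1. a : A?  L(a) = {C} ∪ {¬A}
   clash {C, ¬C} at a — a ∈ A
2. a : B?  L(a) = {C} ∪ {¬B}
   open: L(a) ⊇ {A, C, ¬B, ¬D, ∀s.C} — a ∉ B possible
3. a : C?  L(a) = {C} ∪ {¬C}
   clash {C, ¬C} at a — a ∈ C
4. a : D?  L(a) = {C} ∪ {¬D}
   open: L(a) ⊇ {A, C, ¬D, ∀s.C} — a ∉ D possible
5. a : E?  L(a) = {C} ∪ {¬E}
   open: L(a) ⊇ {A, C, ¬D, ¬E, ∀s.C} — a ∉ E possible
6. Entailed for a: {A, C}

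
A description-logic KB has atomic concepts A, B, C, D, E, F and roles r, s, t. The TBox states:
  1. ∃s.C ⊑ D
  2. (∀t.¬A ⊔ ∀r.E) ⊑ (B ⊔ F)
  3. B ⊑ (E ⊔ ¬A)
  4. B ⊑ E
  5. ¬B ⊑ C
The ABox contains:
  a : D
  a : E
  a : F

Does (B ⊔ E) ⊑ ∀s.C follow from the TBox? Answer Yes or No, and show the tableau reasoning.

No

1. (B ⊔ E) ⊑ ∀s.C  ⇔  ((B ⊔ E) ⊓ ∃s.¬C) unsat w.r.t. T
   open: L(x₀) ⊇ {B, E, ∀s.¬C, ∃r.¬E, ∃s.¬C, …} (+ ∃-successors)
2. Hence (B ⊔ E) ⊑ ∀s.C: not entailed.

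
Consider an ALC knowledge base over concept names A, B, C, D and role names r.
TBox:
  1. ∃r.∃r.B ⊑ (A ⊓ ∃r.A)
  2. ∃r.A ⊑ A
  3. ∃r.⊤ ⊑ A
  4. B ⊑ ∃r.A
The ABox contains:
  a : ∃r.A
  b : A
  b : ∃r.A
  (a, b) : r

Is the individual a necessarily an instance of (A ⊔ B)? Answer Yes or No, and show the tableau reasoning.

1. a : (A ⊔ B)?  L(a) = {∃r.A} ∪ {(¬A ⊓ ¬B)}
   clash {A, ¬A} at a — a ∈ (A ⊔ B)
2. Hence a : (A ⊔ B): entailed.

Yes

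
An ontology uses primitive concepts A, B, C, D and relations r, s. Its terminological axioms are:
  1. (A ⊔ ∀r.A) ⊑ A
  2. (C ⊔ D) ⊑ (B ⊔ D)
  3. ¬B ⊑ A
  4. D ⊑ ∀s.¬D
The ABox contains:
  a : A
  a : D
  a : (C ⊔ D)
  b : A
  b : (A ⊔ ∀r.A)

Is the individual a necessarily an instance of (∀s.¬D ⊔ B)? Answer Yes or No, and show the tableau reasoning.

1. a : (∀s.¬D ⊔ B)?  L(a) = {A, D, (C ⊔ D)} ∪ {(∃s.D ⊓ ¬B)}
   clash {D, ¬D} at an ∃-successor — a ∈ (∀s.¬D ⊔ B)
2. Hence a : (∀s.¬D ⊔ B): entailed.

Yes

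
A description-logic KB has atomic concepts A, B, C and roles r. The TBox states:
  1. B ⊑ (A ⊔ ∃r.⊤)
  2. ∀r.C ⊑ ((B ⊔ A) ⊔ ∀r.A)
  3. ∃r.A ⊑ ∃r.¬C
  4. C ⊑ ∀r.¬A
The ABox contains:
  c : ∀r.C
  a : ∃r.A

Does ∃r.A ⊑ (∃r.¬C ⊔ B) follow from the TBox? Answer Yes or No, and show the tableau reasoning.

1. ∃r.A ⊑ (∃r.¬C ⊔ B)  ⇔  (∃r.A ⊓ (∀r.C ⊓ ¬B)) unsat w.r.t. T
   all branches close; clash {A, ¬A} at an ∃-successor
2. Hence ∃r.A ⊑ (∃r.¬C ⊔ B): entailed.

Yes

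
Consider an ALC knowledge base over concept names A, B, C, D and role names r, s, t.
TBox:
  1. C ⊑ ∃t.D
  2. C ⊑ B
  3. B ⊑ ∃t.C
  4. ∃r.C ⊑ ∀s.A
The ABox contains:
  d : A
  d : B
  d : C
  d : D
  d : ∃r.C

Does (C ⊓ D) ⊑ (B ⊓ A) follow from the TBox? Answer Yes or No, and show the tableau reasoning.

1. (C ⊓ D) ⊑ (B ⊓ A)  ⇔  ((C ⊓ D) ⊓ (¬B ⊔ ¬A)) unsat w.r.t. T
   apply at x₀: C⊑∃t.D; C⊑B
   open: L(x₀) ⊇ {B, C, D, ¬A, ∀r.¬C, …} (+ ∃-successors)
2. Hence (C ⊓ D) ⊑ (B ⊓ A): not entailed.

No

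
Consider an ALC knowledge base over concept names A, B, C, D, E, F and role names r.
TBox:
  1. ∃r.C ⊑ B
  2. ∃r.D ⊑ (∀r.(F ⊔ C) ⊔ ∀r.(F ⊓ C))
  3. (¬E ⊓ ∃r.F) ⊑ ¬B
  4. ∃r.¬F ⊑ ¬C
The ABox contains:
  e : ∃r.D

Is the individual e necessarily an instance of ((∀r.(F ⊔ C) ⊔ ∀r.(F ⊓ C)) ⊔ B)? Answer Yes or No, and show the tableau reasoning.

1. e : ((∀r.(F ⊔ C) ⊔ ∀r.(F ⊓ C)) ⊔ B)?  L(e) = {∃r.D} ∪ {((∃r.(¬F ⊓ ¬C) ⊓ ∃r.(¬F ⊔ ¬C)) ⊓ ¬B)}
   clash {B, ¬B} at e — e ∈ ((∀r.(F ⊔ C) ⊔ ∀r.(F ⊓ C)) ⊔ B)
2. Hence e : ((∀r.(F ⊔ C) ⊔ ∀r.(F ⊓ C)) ⊔ B): entailed.

Yes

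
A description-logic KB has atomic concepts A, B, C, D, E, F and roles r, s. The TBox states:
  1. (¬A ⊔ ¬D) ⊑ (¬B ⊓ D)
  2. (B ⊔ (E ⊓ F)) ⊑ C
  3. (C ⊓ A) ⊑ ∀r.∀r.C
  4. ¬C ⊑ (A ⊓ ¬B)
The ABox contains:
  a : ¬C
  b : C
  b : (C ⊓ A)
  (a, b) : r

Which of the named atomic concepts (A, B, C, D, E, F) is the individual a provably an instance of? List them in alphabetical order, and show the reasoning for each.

1. a : A?  L(a) = {¬C} ∪ {¬A}
   clash {A, ¬A} at a — a ∈ A
2. a : B?  L(a) = {¬C} ∪ {¬B}
   apply at a: ¬C⊑(A ⊓ ¬B)
   open: L(a) ⊇ {A, D, ¬B, ¬C, ¬E} — a ∉ B possible
3. a : C?  L(a) = {¬C} ∪ {¬C}
   apply at a: ¬C⊑(A ⊓ ¬B)
   open: L(a) ⊇ {A, D, ¬B, ¬C, ¬E} — a ∉ C possible
4. a : D?  L(a) = {¬C} ∪ {¬D}
   clash {D, ¬D} at a — a ∈ D
5. a : E?  L(a) = {¬C} ∪ {¬E}
   apply at a: ¬C⊑(A ⊓ ¬B)
   open: L(a) ⊇ {A, D, ¬B, ¬C, ¬E} — a ∉ E possible
6. a : F?  L(a) = {¬C} ∪ {¬F}
   apply at a: ¬C⊑(A ⊓ ¬B)
   open: L(a) ⊇ {A, D, ¬B, ¬C, ¬F} — a ∉ F possible
7. Entailed for a: {A, D}

{A, D}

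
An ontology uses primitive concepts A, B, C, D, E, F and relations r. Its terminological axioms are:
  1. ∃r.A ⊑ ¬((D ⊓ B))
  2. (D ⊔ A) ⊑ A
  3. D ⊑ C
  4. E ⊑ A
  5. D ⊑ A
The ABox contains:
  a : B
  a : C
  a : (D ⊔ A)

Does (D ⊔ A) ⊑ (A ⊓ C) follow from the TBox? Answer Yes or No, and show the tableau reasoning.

No

1. (D ⊔ A) ⊑ (A ⊓ C)  ⇔  ((D ⊔ A) ⊓ (¬A ⊔ ¬C)) unsat w.r.t. T
   apply at x₀: (D ⊔ A)⊑A
   open: L(x₀) ⊇ {A, ¬C, ¬D, ∀r.¬A}
2. Hence (D ⊔ A) ⊑ (A ⊓ C): not entailed.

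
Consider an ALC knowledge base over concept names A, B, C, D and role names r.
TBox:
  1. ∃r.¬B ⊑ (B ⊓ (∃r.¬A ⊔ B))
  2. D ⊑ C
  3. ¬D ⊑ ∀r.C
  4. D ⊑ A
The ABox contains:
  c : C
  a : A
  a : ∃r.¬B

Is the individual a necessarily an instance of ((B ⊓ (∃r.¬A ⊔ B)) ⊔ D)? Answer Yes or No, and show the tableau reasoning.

1. a : ((B ⊓ (∃r.¬A ⊔ B)) ⊔ D)?  L(a) = {A, ∃r.¬B} ∪ {((¬B ⊔ (∀r.A ⊓ ¬B)) ⊓ ¬D)}
   clash {B, ¬B} at a — a ∈ ((B ⊓ (∃r.¬A ⊔ B)) ⊔ D)
2. Hence a : ((B ⊓ (∃r.¬A ⊔ B)) ⊔ D): entailed.

Yes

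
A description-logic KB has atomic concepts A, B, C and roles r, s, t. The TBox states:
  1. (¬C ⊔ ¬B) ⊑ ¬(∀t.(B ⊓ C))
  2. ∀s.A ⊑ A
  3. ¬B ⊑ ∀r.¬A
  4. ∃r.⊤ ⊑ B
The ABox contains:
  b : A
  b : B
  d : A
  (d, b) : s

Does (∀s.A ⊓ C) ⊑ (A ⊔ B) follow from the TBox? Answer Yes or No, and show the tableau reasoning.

Yes

1. (∀s.A ⊓ C) ⊑ (A ⊔ B)  ⇔  ((∀s.A ⊓ C) ⊓ (¬A ⊓ ¬B)) unsat w.r.t. T
   all branches close; clash {B, ¬B} at x₀
2. Hence (∀s.A ⊓ C) ⊑ (A ⊔ B): entailed.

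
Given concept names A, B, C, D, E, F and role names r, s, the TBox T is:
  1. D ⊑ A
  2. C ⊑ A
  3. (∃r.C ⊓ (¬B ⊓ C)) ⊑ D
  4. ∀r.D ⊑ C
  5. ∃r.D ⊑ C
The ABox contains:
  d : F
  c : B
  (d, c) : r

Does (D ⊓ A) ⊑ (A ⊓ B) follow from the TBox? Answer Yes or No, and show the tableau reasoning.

1. (D ⊓ A) ⊑ (A ⊓ B)  ⇔  ((D ⊓ A) ⊓ (¬A ⊔ ¬B)) unsat w.r.t. T
   open: L(x₀) ⊇ {A, D, ¬B, ∀r.¬D, ∃r.¬D} (+ ∃-successors)
2. Hence (D ⊓ A) ⊑ (A ⊓ B): not entailed.

No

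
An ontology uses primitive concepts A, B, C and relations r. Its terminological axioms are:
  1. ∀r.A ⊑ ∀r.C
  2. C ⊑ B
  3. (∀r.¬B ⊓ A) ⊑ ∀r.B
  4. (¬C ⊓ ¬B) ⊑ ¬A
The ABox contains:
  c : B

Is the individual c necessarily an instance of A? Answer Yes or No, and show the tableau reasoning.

No

1. c : A?  L(c) = {B} ∪ {¬A}
   open: L(c) ⊇ {B, ¬A, ∃r.¬A} (+ ∃-successors) — c ∉ A possible
2. Hence c : A: not entailed.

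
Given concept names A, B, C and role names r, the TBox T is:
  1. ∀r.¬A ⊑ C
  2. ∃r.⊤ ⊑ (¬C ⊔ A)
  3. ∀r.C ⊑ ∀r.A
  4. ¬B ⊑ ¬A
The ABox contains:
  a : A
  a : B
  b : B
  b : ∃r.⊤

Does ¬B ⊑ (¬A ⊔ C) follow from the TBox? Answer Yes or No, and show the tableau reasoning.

1. ¬B ⊑ (¬A ⊔ C)  ⇔  (¬B ⊓ (A ⊓ ¬C)) unsat w.r.t. T
   all branches close; clash {A, ¬A} at x₀
2. Hence ¬B ⊑ (¬A ⊔ C): entailed.

Yes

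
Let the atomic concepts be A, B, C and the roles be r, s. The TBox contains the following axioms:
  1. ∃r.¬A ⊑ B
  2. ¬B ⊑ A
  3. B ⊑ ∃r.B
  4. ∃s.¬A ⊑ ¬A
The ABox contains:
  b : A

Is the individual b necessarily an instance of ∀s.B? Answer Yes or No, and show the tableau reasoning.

No

1. b : ∀s.B?  L(b) = {A} ∪ {∃s.¬B}
   open: L(b) ⊇ {A, ¬B, ∀r.A, ∀s.A, ∃s.¬B} (+ ∃-successors) — b ∉ ∀s.B possible
2. Hence b : ∀s.B: not entailed.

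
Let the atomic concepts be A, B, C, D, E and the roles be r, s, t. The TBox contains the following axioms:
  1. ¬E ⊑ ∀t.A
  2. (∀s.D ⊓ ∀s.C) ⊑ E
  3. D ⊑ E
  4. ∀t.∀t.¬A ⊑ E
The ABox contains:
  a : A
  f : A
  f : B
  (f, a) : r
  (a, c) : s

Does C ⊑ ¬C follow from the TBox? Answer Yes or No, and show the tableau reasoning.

1. C ⊑ ¬C  ⇔  (C ⊓ C) unsat w.r.t. T
   open: L(x₀) ⊇ {C, E}
2. Hence C ⊑ ¬C: not entailed.

No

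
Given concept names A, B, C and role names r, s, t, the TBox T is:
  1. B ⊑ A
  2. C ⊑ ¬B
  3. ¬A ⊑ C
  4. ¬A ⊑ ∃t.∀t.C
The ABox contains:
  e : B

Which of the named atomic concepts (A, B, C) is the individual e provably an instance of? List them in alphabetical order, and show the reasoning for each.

{A, B}

1. e : A?  L(e) = {B} ∪ {¬A}
   clash {A, ¬A} at e — e ∈ A
2. e : B?  L(e) = {B} ∪ {¬B}
   clash {B, ¬B} at e — e ∈ B
3. e : C?  L(e) = {B} ∪ {¬C}
   apply at e: B⊑A
   open: L(e) ⊇ {A, B, ¬C} — e ∉ C possible
4. Entailed for e: {A, B}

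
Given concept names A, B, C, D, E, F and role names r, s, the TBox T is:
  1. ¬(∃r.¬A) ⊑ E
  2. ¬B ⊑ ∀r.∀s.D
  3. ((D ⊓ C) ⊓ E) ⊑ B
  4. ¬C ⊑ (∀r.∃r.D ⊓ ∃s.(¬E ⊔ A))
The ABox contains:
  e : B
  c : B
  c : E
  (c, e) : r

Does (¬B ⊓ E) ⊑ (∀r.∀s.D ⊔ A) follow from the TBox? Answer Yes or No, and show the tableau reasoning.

1. (¬B ⊓ E) ⊑ (∀r.∀s.D ⊔ A)  ⇔  ((¬B ⊓ E) ⊓ (∃r.∃s.¬D ⊓ ¬A)) unsat w.r.t. T
   all branches close; clash {B, ¬B} at x₀
2. Hence (¬B ⊓ E) ⊑ (∀r.∀s.D ⊔ A): entailed.

Yes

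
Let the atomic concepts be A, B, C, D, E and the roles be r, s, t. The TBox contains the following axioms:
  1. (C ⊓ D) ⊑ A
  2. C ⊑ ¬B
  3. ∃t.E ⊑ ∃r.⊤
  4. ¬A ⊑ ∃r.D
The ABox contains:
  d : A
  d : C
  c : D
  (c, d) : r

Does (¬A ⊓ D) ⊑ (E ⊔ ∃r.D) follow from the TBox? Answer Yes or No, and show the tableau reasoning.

1. (¬A ⊓ D) ⊑ (E ⊔ ∃r.D)  ⇔  ((¬A ⊓ D) ⊓ (¬E ⊓ ∀r.¬D)) unsat w.r.t. T
   all branches close; clash {A, ¬A} at x₀
2. Hence (¬A ⊓ D) ⊑ (E ⊔ ∃r.D): entailed.

Yes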